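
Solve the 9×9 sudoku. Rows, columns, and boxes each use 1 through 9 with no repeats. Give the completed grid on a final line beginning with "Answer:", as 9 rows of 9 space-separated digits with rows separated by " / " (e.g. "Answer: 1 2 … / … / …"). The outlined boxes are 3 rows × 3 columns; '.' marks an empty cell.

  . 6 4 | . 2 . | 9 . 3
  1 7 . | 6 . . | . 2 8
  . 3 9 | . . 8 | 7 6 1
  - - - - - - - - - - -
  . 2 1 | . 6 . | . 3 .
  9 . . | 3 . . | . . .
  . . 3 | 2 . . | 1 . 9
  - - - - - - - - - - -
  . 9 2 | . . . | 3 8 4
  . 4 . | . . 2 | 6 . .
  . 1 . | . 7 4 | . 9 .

Step 1. [r2c3∈{5}] nothing but 5 survives at r2c3. So r2c3=5.
Step 2. [r6c1∈{4,5,6,7,8}] across row 6, 6 lands solely at r6c1 ⇒ r6c1=6.
Step 3. [r8c5∈{1,3,5,8,9}] in box 8, 3 fits only at r8c5, so r8c5=3.
Step 4. [r1c8∈{5}] only 5 remains possible at r1c8 ⇒ r1c8=5.
Step 5. [r4c1∈{4,5,7,8}] r4c1 is the only open cell in col 1 admitting 4, so r4c1=4.
Step 6. [r5c3∈{7,8}] box 4 places 7 nowhere but r5c3. So r5c3=7.
Step 7. [r8c3∈{8}] nothing but 8 survives at r8c3, so r8c3=8.
Step 8. [r5c8∈{4}] r5c8 is down to just 4 ⇒ r5c8=4.
Step 9. [r6c5∈{4,5,8}] across row 6, 4 lands solely at r6c5, so r6c5=4.
Step 10. [r5c5∈{1,5,8}] r5c5 is the only open cell in col 5 admitting 8. So r5c5=8.
Step 11. [r7c5∈{1,5}] 1 has one home in col 5: r7c5. So r7c5=1.
Step 12. [r7c4∈{5}] only 5 remains possible at r7c4. So r7c4=5.
Step 13. [r5c2∈{5}] nothing but 5 survives at r5c2 ⇒ r5c2=5.
Step 14. [r6c8∈{7}] only 7 remains possible at r6c8 ⇒ r6c8=7.
Step 15. [r4c9∈{5}] r4c9 is down to just 5, so r4c9=5.
Step 16. [r1c4∈{1,7}] 1 has one home in col 4: r1c4, so r1c4=1.
Step 17. [r8c1∈{5,7}] in row 8, 5 fits only at r8c1. So r8c1=5.
Step 18. [r5c7∈{2}] r5c7's peers cover all but 2. So r5c7=2.
Step 19. [r4c4∈{7,9}] r4c4 is the only open cell in col 4 admitting 7. So r4c4=7.
Step 20. [r2c5∈{9}] r2c5 has the single candidate 9, so r2c5=9.
Step 21. [r8c8∈{1}] r8c8's peers cover all but 1. So r8c8=1.
Step 22. [r9c7∈{5}] r9c7 is down to just 5 ⇒ r9c7=5.
Step 23. [r8c9∈{7}] nothing but 7 survives at r8c9, so r8c9=7.
Step 24. [r7c1∈{7}] r7c1 has the single candidate 7 ⇒ r7c1=7.
Step 25. [r5c9∈{6}] only 6 remains possible at r5c9, so r5c9=6.
Step 26. [r9c1∈{3}] r9c1 has the single candidate 3, so r9c1=3.
Step 27. [r3c1∈{2}] only 2 remains possible at r3c1 ⇒ r3c1=2.
Step 28. [r4c7∈{8}] r4c7 is down to just 8 ⇒ r4c7=8.
Step 29. [r1c1∈{8}] only 8 remains possible at r1c1. So r1c1=8.
Step 30. [r3c4∈{4}] only 4 remains possible at r3c4 ⇒ r3c4=4.
Step 31. [r9c4∈{8}] nothing but 8 survives at r9c4 ⇒ r9c4=8.
Step 32. [r2c7∈{4}] r2c7 has the single candidate 4, so r2c7=4.
Step 33. [r6c6∈{5}] only 5 remains possible at r6c6, so r6c6=5.
Step 34. [r9c3∈{6}] only 6 remains possible at r9c3. So r9c3=6.
Step 35. [r1c6∈{7}] nothing but 7 survives at r1c6 ⇒ r1c6=7.
Step 36. [r7c6∈{6}] r7c6 is down to just 6 ⇒ r7c6=6.
Step 37. [r8c4∈{9}] r8c4's peers cover all but 9. So r8c4=9.
Step 38. [r4c6∈{9}] r4c6 has the single candidate 9. So r4c6=9.
Step 39. [r5c6∈{1}] only 1 remains possible at r5c6, so r5c6=1.
Step 40. [r6c2∈{8}] only 8 remains possible at r6c2, so r6c2=8.
Step 41. [r3c5∈{5}] only 5 remains possible at r3c5, so r3c5=5.
Step 42. [r9c9∈{2}] only 2 remains possible at r9c9 ⇒ r9c9=2.
Step 43. [r2c6∈{3}] nothing but 3 survives at r2c6, so r2c6=3.

Answer: 8 6 4 1 2 7 9 5 3 / 1 7 5 6 9 3 4 2 8 / 2 3 9 4 5 8 7 6 1 / 4 2 1 7 6 9 8 3 5 / 9 5 7 3 8 1 2 4 6 / 6 8 3 2 4 5 1 7 9 / 7 9 2 5 1 6 3 8 4 / 5 4 8 9 3 2 6 1 7 / 3 1 6 8 7 4 5 9 2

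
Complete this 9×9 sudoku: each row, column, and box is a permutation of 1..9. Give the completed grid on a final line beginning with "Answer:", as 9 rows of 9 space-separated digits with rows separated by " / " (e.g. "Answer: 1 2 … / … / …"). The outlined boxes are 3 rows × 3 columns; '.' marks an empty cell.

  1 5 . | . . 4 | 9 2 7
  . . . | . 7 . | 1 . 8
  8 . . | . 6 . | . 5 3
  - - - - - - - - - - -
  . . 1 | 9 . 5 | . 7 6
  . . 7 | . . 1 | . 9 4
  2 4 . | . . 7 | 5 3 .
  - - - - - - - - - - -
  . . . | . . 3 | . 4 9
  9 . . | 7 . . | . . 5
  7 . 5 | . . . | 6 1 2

Step 1. [r6c5∈{8}] nothing but 8 survives at r6c5, so r6c5=8.
Step 2. [r1c3∈{3,6}] across row 1, 6 lands solely at r1c3. So r1c3=6.
Step 3. [r9c2∈{3,8}] across row 9, 3 lands solely at r9c2. So r9c2=3.
Step 4. [r8c3∈{2,4,8}] in box 7, 4 fits only at r8c3. So r8c3=4.
Step 5. [r7c3∈{2,8}] 8 has one home in col 3: r7c3 ⇒ r7c3=8.
Step 6. [r1c5∈{3}] nothing but 3 survives at r1c5 ⇒ r1c5=3.
Step 7. [r5c5∈{2}] r5c5 is down to just 2, so r5c5=2.
Step 8. [r7c1∈{6}] nothing but 6 survives at r7c1 ⇒ r7c1=6.
Step 9. [r2c3∈{2,3,9}] across col 3, 3 lands solely at r2c3 ⇒ r2c3=3.
Step 10. [r3c3∈{2,9}] across col 3, 2 lands solely at r3c3 ⇒ r3c3=2.
Step 11. [r3c6∈{9}] r3c6 has the single candidate 9 ⇒ r3c6=9.
Step 12. [r5c7∈{8}] only 8 remains possible at r5c7. So r5c7=8.
Step 13. [r8c5∈{1}] only 1 remains possible at r8c5 ⇒ r8c5=1.
Step 14. [r9c6∈{8}] r9c6 is down to just 8 ⇒ r9c6=8.
Step 15. [r5c4∈{3,6}] r5c4 is the only open cell in col 4 admitting 3 ⇒ r5c4=3.
Step 16. [r8c2∈{2}] r8c2's peers cover all but 2, so r8c2=2.
Step 17. [r7c4∈{2,5}] across row 7, 2 lands solely at r7c4 ⇒ r7c4=2.
Step 18. [r9c4∈{4}] nothing but 4 survives at r9c4. So r9c4=4.
Step 19. [r2c4∈{5}] r2c4 has the single candidate 5. So r2c4=5.
Step 20. [r2c6∈{2}] nothing but 2 survives at r2c6, so r2c6=2.
Step 21. [r3c7∈{4}] only 4 remains possible at r3c7 ⇒ r3c7=4.
Step 22. [r6c3∈{9}] only 9 remains possible at r6c3. So r6c3=9.
Step 23. [r1c4∈{8}] r1c4's peers cover all but 8. So r1c4=8.
Step 24. [r7c7∈{7}] r7c7 is down to just 7. So r7c7=7.
Step 25. [r7c5∈{5}] r7c5's peers cover all but 5. So r7c5=5.
Step 26. [r3c4∈{1}] only 1 remains possible at r3c4 ⇒ r3c4=1.
Step 27. [r7c2∈{1}] only 1 remains possible at r7c2, so r7c2=1.
Step 28. [r9c5∈{9}] nothing but 9 survives at r9c5, so r9c5=9.
Step 29. [r4c5∈{4}] only 4 remains possible at r4c5. So r4c5=4.
Step 30. [r5c2∈{6}] only 6 remains possible at r5c2 ⇒ r5c2=6.
Step 31. [r5c1∈{5}] only 5 remains possible at r5c1, so r5c1=5.
Step 32. [r8c6∈{6}] r8c6's peers cover all but 6 ⇒ r8c6=6.
Step 33. [r2c2∈{9}] r2c2 is down to just 9 ⇒ r2c2=9.
Step 34. [r2c8∈{6}] r2c8 is down to just 6. So r2c8=6.
Step 35. [r4c2∈{8}] r4c2's peers cover all but 8 ⇒ r4c2=8.
Step 36. [r4c7∈{2}] r4c7 is down to just 2. So r4c7=2.
Step 37. [r2c1∈{4}] r2c1's peers cover all but 4 ⇒ r2c1=4.
Step 38. [r6c9∈{1}] r6c9's peers cover all but 1, so r6c9=1.
Step 39. [r8c8∈{8}] r8c8's peers cover all but 8 ⇒ r8c8=8.
Step 40. [r4c1∈{3}] only 3 remains possible at r4c1, so r4c1=3.
Step 41. [r8c7∈{3}] nothing but 3 survives at r8c7 ⇒ r8c7=3.
Step 42. [r6c4∈{6}] r6c4's peers cover all but 6 ⇒ r6c4=6.
Step 43. [r3c2∈{7}] r3c2 is down to just 7 ⇒ r3c2=7.

Answer: 1 5 6 8 3 4 9 2 7 / 4 9 3 5 7 2 1 6 8 / 8 7 2 1 6 9 4 5 3 / 3 8 1 9 4 5 2 7 6 / 5 6 7 3 2 1 8 9 4 / 2 4 9 6 8 7 5 3 1 / 6 1 8 2 5 3 7 4 9 / 9 2 4 7 1 6 3 8 5 / 7 3 5 4 9 8 6 1 2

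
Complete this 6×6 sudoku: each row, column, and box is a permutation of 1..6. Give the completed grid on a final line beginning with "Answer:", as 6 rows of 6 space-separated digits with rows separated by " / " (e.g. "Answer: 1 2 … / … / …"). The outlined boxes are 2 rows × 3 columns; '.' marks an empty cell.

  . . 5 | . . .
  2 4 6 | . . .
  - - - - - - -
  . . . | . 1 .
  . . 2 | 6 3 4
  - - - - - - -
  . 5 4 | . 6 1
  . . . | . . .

Step 1. [r6c2∈{1,2,3,6}] across col 2, 2 lands solely at r6c2 ⇒ r6c2=2.
Step 2. [r5c1∈{3}] only 3 remains possible at r5c1 ⇒ r5c1=3.
Step 3. [r1c1∈{1}] r1c1 is down to just 1, so r1c1=1.
Step 4. [r2c5∈{5}] r2c5's peers cover all but 5, so r2c5=5.
Step 5. [r2c6∈{3}] r2c6's peers cover all but 3. So r2c6=3.
Step 6. [r1c5∈{2,4}] col 5 places 2 nowhere but r1c5. So r1c5=2.
Step 7. [r3c1∈{4,5,6}] row 3 places 4 nowhere but r3c1. So r3c1=4.
Step 8. [r6c6∈{5}] nothing but 5 survives at r6c6, so r6c6=5.
Step 9. [r5c4∈{2}] nothing but 2 survives at r5c4. So r5c4=2.
Step 10. [r6c4∈{3,4}] in row 6, 3 fits only at r6c4, so r6c4=3.
Step 11. [r3c2∈{3,6}] across row 3, 6 lands solely at r3c2, so r3c2=6.
Step 12. [r1c6∈{6}] nothing but 6 survives at r1c6. So r1c6=6.
Step 13. [r6c1∈{6}] r6c1's peers cover all but 6, so r6c1=6.
Step 14. [r4c1∈{5}] r4c1 is down to just 5. So r4c1=5.
Step 15. [r4c2∈{1}] only 1 remains possible at r4c2, so r4c2=1.
Step 16. [r1c4∈{4}] r1c4's peers cover all but 4 ⇒ r1c4=4.
Step 17. [r6c5∈{4}] r6c5 is down to just 4, so r6c5=4.
Step 18. [r3c3∈{3}] r3c3 is down to just 3, so r3c3=3.
Step 19. [r3c6∈{2}] r3c6 has the single candidate 2, so r3c6=2.
Step 20. [r6c3∈{1}] nothing but 1 survives at r6c3, so r6c3=1.
Step 21. [r2c4∈{1}] r2c4 is down to just 1. So r2c4=1.
Step 22. [r3c4∈{5}] r3c4's peers cover all but 5. So r3c4=5.
Step 23. [r1c2∈{3}] r1c2's peers cover all but 3 ⇒ r1c2=3.

Answer: 1 3 5 4 2 6 / 2 4 6 1 5 3 / 4 6 3 5 1 2 / 5 1 2 6 3 4 / 3 5 4 2 6 1 / 6 2 1 3 4 5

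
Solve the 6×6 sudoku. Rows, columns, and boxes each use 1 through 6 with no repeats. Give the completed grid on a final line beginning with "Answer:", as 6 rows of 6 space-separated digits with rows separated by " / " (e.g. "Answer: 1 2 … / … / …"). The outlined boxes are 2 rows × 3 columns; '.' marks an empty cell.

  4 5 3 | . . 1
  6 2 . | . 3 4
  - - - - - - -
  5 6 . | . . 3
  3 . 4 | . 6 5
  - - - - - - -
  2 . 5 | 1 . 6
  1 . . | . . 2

Step 1. [r5c5∈{4}] nothing but 4 survives at r5c5. So r5c5=4.
Step 2. [r3c3∈{1,2}] across col 3, 2 lands solely at r3c3. So r3c3=2.
Step 3. [r6c4∈{3,5}] in col 4, 3 fits only at r6c4 ⇒ r6c4=3.
Step 4. [r1c4∈{2,6}] in row 1, 6 fits only at r1c4, so r1c4=6.
Step 5. [r2c3∈{1}] nothing but 1 survives at r2c3, so r2c3=1.
Step 6. [r4c2∈{1}] nothing but 1 survives at r4c2, so r4c2=1.
Step 7. [r6c5∈{5}] nothing but 5 survives at r6c5 ⇒ r6c5=5.
Step 8. [r5c2∈{3}] only 3 remains possible at r5c2 ⇒ r5c2=3.
Step 9. [r4c4∈{2}] r4c4's peers cover all but 2 ⇒ r4c4=2.
Step 10. [r2c4∈{5}] only 5 remains possible at r2c4, so r2c4=5.
Step 11. [r6c3∈{6}] nothing but 6 survives at r6c3 ⇒ r6c3=6.
Step 12. [r6c2∈{4}] nothing but 4 survives at r6c2, so r6c2=4.
Step 13. [r3c5∈{1}] r3c5 has the single candidate 1, so r3c5=1.
Step 14. [r3c4∈{4}] only 4 remains possible at r3c4. So r3c4=4.
Step 15. [r1c5∈{2}] r1c5 has the single candidate 2. So r1c5=2.

Answer: 4 5 3 6 2 1 / 6 2 1 5 3 4 / 5 6 2 4 1 3 / 3 1 4 2 6 5 / 2 3 5 1 4 6 / 1 4 6 3 5 2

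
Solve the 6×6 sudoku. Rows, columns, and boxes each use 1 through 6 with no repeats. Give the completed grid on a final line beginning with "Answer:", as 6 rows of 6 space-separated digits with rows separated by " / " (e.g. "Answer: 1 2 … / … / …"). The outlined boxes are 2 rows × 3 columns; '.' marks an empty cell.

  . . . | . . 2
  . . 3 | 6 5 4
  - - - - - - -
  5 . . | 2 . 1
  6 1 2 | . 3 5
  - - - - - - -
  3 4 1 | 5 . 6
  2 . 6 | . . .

Step 1. [r1c5∈{1}] r1c5 has the single candidate 1. So r1c5=1.
Step 2. [r4c4∈{4}] nothing but 4 survives at r4c4, so r4c4=4.
Step 3. [r1c3∈{4,5}] col 3 places 5 nowhere but r1c3 ⇒ r1c3=5.
Step 4. [r6c4∈{1,3}] 1 has one home in row 6: r6c4 ⇒ r6c4=1.
Step 5. [r5c5∈{2}] r5c5's peers cover all but 2 ⇒ r5c5=2.
Step 6. [r1c1∈{4}] only 4 remains possible at r1c1. So r1c1=4.
Step 7. [r1c2∈{6}] nothing but 6 survives at r1c2 ⇒ r1c2=6.
Step 8. [r3c3∈{4}] nothing but 4 survives at r3c3 ⇒ r3c3=4.
Step 9. [r2c1∈{1}] r2c1 has the single candidate 1 ⇒ r2c1=1.
Step 10. [r2c2∈{2}] r2c2 is down to just 2 ⇒ r2c2=2.
Step 11. [r6c5∈{4}] only 4 remains possible at r6c5 ⇒ r6c5=4.
Step 12. [r3c5∈{6}] r3c5 has the single candidate 6. So r3c5=6.
Step 13. [r6c6∈{3}] only 3 remains possible at r6c6, so r6c6=3.
Step 14. [r6c2∈{5}] nothing but 5 survives at r6c2, so r6c2=5.
Step 15. [r1c4∈{3}] r1c4 is down to just 3. So r1c4=3.
Step 16. [r3c2∈{3}] only 3 remains possible at r3c2. So r3c2=3.

Answer: 4 6 5 3 1 2 / 1 2 3 6 5 4 / 5 3 4 2 6 1 / 6 1 2 4 3 5 / 3 4 1 5 2 6 / 2 5 6 1 4 3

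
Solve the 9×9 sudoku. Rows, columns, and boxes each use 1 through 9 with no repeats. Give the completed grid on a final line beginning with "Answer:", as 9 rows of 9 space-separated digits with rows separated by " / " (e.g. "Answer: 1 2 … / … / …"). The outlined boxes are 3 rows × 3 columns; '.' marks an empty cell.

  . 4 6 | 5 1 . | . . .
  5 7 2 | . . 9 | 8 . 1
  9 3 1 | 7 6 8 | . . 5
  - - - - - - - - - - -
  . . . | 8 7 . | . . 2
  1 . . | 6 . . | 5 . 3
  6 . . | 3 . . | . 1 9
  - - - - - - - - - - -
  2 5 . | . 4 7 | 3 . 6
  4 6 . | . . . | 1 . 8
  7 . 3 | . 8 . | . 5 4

Step 1. [r8c3∈{9}] only 9 remains possible at r8c3. So r8c3=9.
Step 2. [r1c6∈{2,3}] box 2 places 2 nowhere but r1c6 ⇒ r1c6=2.
Step 3. [r5c8∈{4,7,8}] 8 has one home in col 8: r5c8 ⇒ r5c8=8.
Step 4. [r7c4∈{1,9}] across row 7, 1 lands solely at r7c4. So r7c4=1.
Step 5. [r1c8∈{3,7,9}] across row 1, 3 lands solely at r1c8. So r1c8=3.
Step 6. [r5c6∈{4}] only 4 remains possible at r5c6 ⇒ r5c6=4.
Step 7. [r6c6∈{5}] r6c6 has the single candidate 5, so r6c6=5.
Step 8. [r6c7∈{4,7}] box 6 places 7 nowhere but r6c7. So r6c7=7.
Step 9. [r8c4∈{2}] r8c4 is down to just 2, so r8c4=2.
Step 10. [r6c5∈{2}] r6c5 has the single candidate 2 ⇒ r6c5=2.
Step 11. [r9c7∈{2,9}] row 9 places 2 nowhere but r9c7, so r9c7=2.
Step 12. [r3c7∈{4}] nothing but 4 survives at r3c7 ⇒ r3c7=4.
Step 13. [r4c8∈{4,6}] 4 has one home in col 8: r4c8, so r4c8=4.
Step 14. [r8c6∈{3}] r8c6's peers cover all but 3. So r8c6=3.
Step 15. [r7c3∈{8}] r7c3 is down to just 8. So r7c3=8.
Step 16. [r5c5∈{9}] r5c5's peers cover all but 9. So r5c5=9.
Step 17. [r9c2∈{1}] nothing but 1 survives at r9c2. So r9c2=1.
Step 18. [r2c4∈{4}] only 4 remains possible at r2c4, so r2c4=4.
Step 19. [r9c4∈{9}] r9c4's peers cover all but 9, so r9c4=9.
Step 20. [r4c1∈{3}] r4c1 has the single candidate 3. So r4c1=3.
Step 21. [r4c3∈{5}] only 5 remains possible at r4c3 ⇒ r4c3=5.
Step 22. [r1c9∈{7}] only 7 remains possible at r1c9. So r1c9=7.
Step 23. [r1c1∈{8}] r1c1's peers cover all but 8 ⇒ r1c1=8.
Step 24. [r1c7∈{9}] nothing but 9 survives at r1c7. So r1c7=9.
Step 25. [r5c3∈{7}] nothing but 7 survives at r5c3 ⇒ r5c3=7.
Step 26. [r8c5∈{5}] r8c5 is down to just 5, so r8c5=5.
Step 27. [r4c2∈{9}] only 9 remains possible at r4c2 ⇒ r4c2=9.
Step 28. [r5c2∈{2}] nothing but 2 survives at r5c2, so r5c2=2.
Step 29. [r4c7∈{6}] only 6 remains possible at r4c7. So r4c7=6.
Step 30. [r2c5∈{3}] nothing but 3 survives at r2c5, so r2c5=3.
Step 31. [r2c8∈{6}] r2c8 is down to just 6. So r2c8=6.
Step 32. [r7c8∈{9}] nothing but 9 survives at r7c8. So r7c8=9.
Step 33. [r6c3∈{4}] r6c3 is down to just 4, so r6c3=4.
Step 34. [r6c2∈{8}] r6c2 is down to just 8. So r6c2=8.
Step 35. [r9c6∈{6}] r9c6 is down to just 6. So r9c6=6.
Step 36. [r8c8∈{7}] r8c8's peers cover all but 7. So r8c8=7.
Step 37. [r3c8∈{2}] r3c8's peers cover all but 2, so r3c8=2.
Step 38. [r4c6∈{1}] nothing but 1 survives at r4c6. So r4c6=1.

Answer: 8 4 6 5 1 2 9 3 7 / 5 7 2 4 3 9 8 6 1 / 9 3 1 7 6 8 4 2 5 / 3 9 5 8 7 1 6 4 2 / 1 2 7 6 9 4 5 8 3 / 6 8 4 3 2 5 7 1 9 / 2 5 8 1 4 7 3 9 6 / 4 6 9 2 5 3 1 7 8 / 7 1 3 9 8 6 2 5 4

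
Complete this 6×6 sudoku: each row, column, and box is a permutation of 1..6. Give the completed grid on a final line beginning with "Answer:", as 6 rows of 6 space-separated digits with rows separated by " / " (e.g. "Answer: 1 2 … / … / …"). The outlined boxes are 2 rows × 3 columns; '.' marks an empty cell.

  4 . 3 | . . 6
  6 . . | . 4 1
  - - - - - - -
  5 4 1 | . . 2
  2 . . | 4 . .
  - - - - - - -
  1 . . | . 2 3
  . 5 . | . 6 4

Step 1. [r2c4∈{2,3,5}] in row 2, 3 fits only at r2c4 ⇒ r2c4=3.
Step 2. [r2c2∈{2}] only 2 remains possible at r2c2 ⇒ r2c2=2.
Step 3. [r4c2∈{3,6}] across col 2, 3 lands solely at r4c2 ⇒ r4c2=3.
Step 4. [r1c5∈{5}] only 5 remains possible at r1c5 ⇒ r1c5=5.
Step 5. [r4c3∈{6}] r4c3 is down to just 6. So r4c3=6.
Step 6. [r5c3∈{4}] r5c3 is down to just 4 ⇒ r5c3=4.
Step 7. [r1c2∈{1}] only 1 remains possible at r1c2 ⇒ r1c2=1.
Step 8. [r6c1∈{3}] nothing but 3 survives at r6c1 ⇒ r6c1=3.
Step 9. [r1c4∈{2}] r1c4's peers cover all but 2 ⇒ r1c4=2.
Step 10. [r5c2∈{6}] r5c2 is down to just 6 ⇒ r5c2=6.
Step 11. [r5c4∈{5}] r5c4 has the single candidate 5 ⇒ r5c4=5.
Step 12. [r3c4∈{6}] r3c4's peers cover all but 6 ⇒ r3c4=6.
Step 13. [r4c5∈{1}] r4c5 has the single candidate 1. So r4c5=1.
Step 14. [r3c5∈{3}] only 3 remains possible at r3c5 ⇒ r3c5=3.
Step 15. [r2c3∈{5}] r2c3 is down to just 5 ⇒ r2c3=5.
Step 16. [r6c3∈{2}] only 2 remains possible at r6c3 ⇒ r6c3=2.
Step 17. [r6c4∈{1}] only 1 remains possible at r6c4, so r6c4=1.
Step 18. [r4c6∈{5}] r4c6's peers cover all but 5, so r4c6=5.

Answer: 4 1 3 2 5 6 / 6 2 5 3 4 1 / 5 4 1 6 3 2 / 2 3 6 4 1 5 / 1 6 4 5 2 3 / 3 5 2 1 6 4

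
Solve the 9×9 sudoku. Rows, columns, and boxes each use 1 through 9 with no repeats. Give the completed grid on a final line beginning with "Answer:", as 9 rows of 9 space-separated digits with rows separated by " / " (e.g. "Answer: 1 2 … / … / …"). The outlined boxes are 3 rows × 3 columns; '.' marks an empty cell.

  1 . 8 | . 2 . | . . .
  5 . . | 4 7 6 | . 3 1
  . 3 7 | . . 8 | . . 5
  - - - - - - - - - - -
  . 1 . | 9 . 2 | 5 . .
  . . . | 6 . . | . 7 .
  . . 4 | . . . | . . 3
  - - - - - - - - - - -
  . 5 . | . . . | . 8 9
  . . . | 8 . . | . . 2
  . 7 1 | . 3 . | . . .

Step 1. [r9c1∈{2,4,6,8,9}] row 9 places 8 nowhere but r9c1, so r9c1=8.
Step 2. [r5c6∈{1,3,4,5}] box 5 places 3 nowhere but r5c6 ⇒ r5c6=3.
Step 3. [r9c6∈{4,5,9}] row 9 places 9 nowhere but r9c6. So r9c6=9.
Step 4. [r2c7∈{2,8,9}] in row 2, 8 fits only at r2c7 ⇒ r2c7=8.
Step 5. [r3c5∈{1,9}] across col 5, 9 lands solely at r3c5 ⇒ r3c5=9.
Step 6. [r4c1∈{3,6,7}] 7 has one home in row 4: r4c1, so r4c1=7.
Step 7. [r4c3∈{3,6}] row 4 places 3 nowhere but r4c3. So r4c3=3.
Step 8. [r5c3∈{2,5,9}] col 3 places 5 nowhere but r5c3, so r5c3=5.
Step 9. [r1c6∈{5}] r1c6 is down to just 5 ⇒ r1c6=5.
Step 10. [r1c9∈{4,6,7}] 7 has one home in col 9: r1c9. So r1c9=7.
Step 11. [r9c4∈{2,5}] across row 9, 2 lands solely at r9c4, so r9c4=2.
Step 12. [r8c5∈{1,4,5,6}] r8c5 is the only open cell in box 8 admitting 5. So r8c5=5.
Step 13. [r7c5∈{1,4,6}] in col 5, 6 fits only at r7c5 ⇒ r7c5=6.
Step 14. [r8c3∈{6,9}] 6 has one home in col 3: r8c3. So r8c3=6.
Step 15. [r2c3∈{2,9}] 9 has one home in col 3: r2c3, so r2c3=9.
Step 16. [r2c2∈{2}] r2c2 is down to just 2. So r2c2=2.
Step 17. [r6c4∈{1,5,7}] r6c4 is the only open cell in row 6 admitting 5 ⇒ r6c4=5.
Step 18. [r7c4∈{1,7}] across col 4, 7 lands solely at r7c4 ⇒ r7c4=7.
Step 19. [r8c7∈{1,3,4,7}] r8c7 is the only open cell in row 8 admitting 7 ⇒ r8c7=7.
Step 20. [r7c7∈{1,3,4}] r7c7 is the only open cell in col 7 admitting 3. So r7c7=3.
Step 21. [r8c8∈{1,4}] r8c8 is the only open cell in box 9 admitting 1 ⇒ r8c8=1.
Step 22. [r8c6∈{4}] r8c6 is down to just 4. So r8c6=4.
Step 23. [r1c2∈{4,6}] col 2 places 4 nowhere but r1c2. So r1c2=4.
Step 24. [r6c2∈{6,8,9}] 6 has one home in col 2: r6c2, so r6c2=6.
Step 25. [r5c2∈{8,9}] 8 has one home in col 2: r5c2, so r5c2=8.
Step 26. [r5c9∈{4}] only 4 remains possible at r5c9. So r5c9=4.
Step 27. [r4c8∈{6}] only 6 remains possible at r4c8. So r4c8=6.
Step 28. [r1c7∈{6,9}] r1c7 is the only open cell in row 1 admitting 6, so r1c7=6.
Step 29. [r5c5∈{1}] only 1 remains possible at r5c5. So r5c5=1.
Step 30. [r6c7∈{1,2,9}] in row 6, 1 fits only at r6c7, so r6c7=1.
Step 31. [r5c7∈{2,9}] col 7 places 9 nowhere but r5c7 ⇒ r5c7=9.
Step 32. [r5c1∈{2}] r5c1 has the single candidate 2, so r5c1=2.
Step 33. [r3c7∈{2,4}] 2 has one home in col 7: r3c7, so r3c7=2.
Step 34. [r6c1∈{9}] nothing but 9 survives at r6c1. So r6c1=9.
Step 35. [r9c7∈{4}] nothing but 4 survives at r9c7 ⇒ r9c7=4.
Step 36. [r6c5∈{8}] nothing but 8 survives at r6c5, so r6c5=8.
Step 37. [r7c1∈{4}] only 4 remains possible at r7c1, so r7c1=4.
Step 38. [r7c3∈{2}] only 2 remains possible at r7c3. So r7c3=2.
Step 39. [r6c6∈{7}] r6c6 is down to just 7. So r6c6=7.
Step 40. [r3c1∈{6}] r3c1 is down to just 6, so r3c1=6.
Step 41. [r6c8∈{2}] only 2 remains possible at r6c8 ⇒ r6c8=2.
Step 42. [r9c9∈{6}] nothing but 6 survives at r9c9. So r9c9=6.
Step 43. [r1c8∈{9}] only 9 remains possible at r1c8. So r1c8=9.
Step 44. [r3c8∈{4}] only 4 remains possible at r3c8, so r3c8=4.
Step 45. [r8c2∈{9}] nothing but 9 survives at r8c2 ⇒ r8c2=9.
Step 46. [r4c5∈{4}] nothing but 4 survives at r4c5, so r4c5=4.
Step 47. [r1c4∈{3}] nothing but 3 survives at r1c4. So r1c4=3.
Step 48. [r9c8∈{5}] r9c8 has the single candidate 5 ⇒ r9c8=5.
Step 49. [r7c6∈{1}] r7c6's peers cover all but 1 ⇒ r7c6=1.
Step 50. [r3c4∈{1}] only 1 remains possible at r3c4, so r3c4=1.
Step 51. [r4c9∈{8}] r4c9 is down to just 8, so r4c9=8.
Step 52. [r8c1∈{3}] r8c1 has the single candidate 3 ⇒ r8c1=3.

Answer: 1 4 8 3 2 5 6 9 7 / 5 2 9 4 7 6 8 3 1 / 6 3 7 1 9 8 2 4 5 / 7 1 3 9 4 2 5 6 8 / 2 8 5 6 1 3 9 7 4 / 9 6 4 5 8 7 1 2 3 / 4 5 2 7 6 1 3 8 9 / 3 9 6 8 5 4 7 1 2 / 8 7 1 2 3 9 4 5 6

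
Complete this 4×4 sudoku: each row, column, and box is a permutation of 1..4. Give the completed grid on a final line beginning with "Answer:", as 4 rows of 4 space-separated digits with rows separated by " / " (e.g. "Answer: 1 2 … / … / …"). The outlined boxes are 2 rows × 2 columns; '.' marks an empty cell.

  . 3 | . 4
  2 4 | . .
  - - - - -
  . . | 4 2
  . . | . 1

Step 1. [r1c1∈{1}] r1c1 is down to just 1, so r1c1=1.
Step 2. [r4c3∈{3}] r4c3's peers cover all but 3 ⇒ r4c3=3.
Step 3. [r4c1∈{4}] r4c1 has the single candidate 4. So r4c1=4.
Step 4. [r1c3∈{2}] r1c3's peers cover all but 2. So r1c3=2.
Step 5. [r2c3∈{1}] nothing but 1 survives at r2c3. So r2c3=1.
Step 6. [r2c4∈{3}] r2c4's peers cover all but 3 ⇒ r2c4=3.
Step 7. [r3c1∈{3}] r3c1's peers cover all but 3, so r3c1=3.
Step 8. [r3c2∈{1}] r3c2's peers cover all but 1 ⇒ r3c2=1.
Step 9. [r4c2∈{2}] r4c2 has the single candidate 2. So r4c2=2.

Answer: 1 3 2 4 / 2 4 1 3 / 3 1 4 2 / 4 2 3 1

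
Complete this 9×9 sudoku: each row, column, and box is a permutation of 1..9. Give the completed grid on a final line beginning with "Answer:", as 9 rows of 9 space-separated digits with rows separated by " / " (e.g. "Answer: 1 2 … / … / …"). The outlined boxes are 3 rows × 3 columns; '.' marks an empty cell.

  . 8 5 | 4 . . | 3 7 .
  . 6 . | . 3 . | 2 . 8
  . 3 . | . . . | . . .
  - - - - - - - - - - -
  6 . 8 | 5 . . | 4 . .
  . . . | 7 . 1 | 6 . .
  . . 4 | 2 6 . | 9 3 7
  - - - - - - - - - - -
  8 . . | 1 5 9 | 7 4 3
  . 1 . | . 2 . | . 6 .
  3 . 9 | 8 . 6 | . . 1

Step 1. [r3c7∈{1,5}] col 7 places 1 nowhere but r3c7, so r3c7=1.
Step 2. [r2c4∈{9}] r2c4 is down to just 9 ⇒ r2c4=9.
Step 3. [r9c2∈{2,4,5,7}] col 2 places 4 nowhere but r9c2, so r9c2=4.
Step 4. [r2c8∈{5}] only 5 remains possible at r2c8. So r2c8=5.
Step 5. [r8c1∈{5,7}] box 7 places 5 nowhere but r8c1, so r8c1=5.
Step 6. [r2c6∈{7}] only 7 remains possible at r2c6 ⇒ r2c6=7.
Step 7. [r4c9∈{2}] r4c9 has the single candidate 2, so r4c9=2.
Step 8. [r3c1∈{2,4,7,9}] 7 has one home in col 1: r3c1. So r3c1=7.
Step 9. [r1c1∈{1,2,9}] in box 1, 9 fits only at r1c1 ⇒ r1c1=9.
Step 10. [r3c3∈{2}] nothing but 2 survives at r3c3, so r3c3=2.
Step 11. [r3c9∈{4,6,9}] 4 has one home in row 3: r3c9. So r3c9=4.
Step 12. [r6c6∈{8}] nothing but 8 survives at r6c6. So r6c6=8.
Step 13. [r4c5∈{9}] only 9 remains possible at r4c5. So r4c5=9.
Step 14. [r5c2∈{2,5,9}] row 5 places 9 nowhere but r5c2. So r5c2=9.
Step 15. [r2c3∈{1}] nothing but 1 survives at r2c3. So r2c3=1.
Step 16. [r4c6∈{3}] r4c6 has the single candidate 3. So r4c6=3.
Step 17. [r2c1∈{4}] r2c1 is down to just 4, so r2c1=4.
Step 18. [r5c3∈{3}] only 3 remains possible at r5c3 ⇒ r5c3=3.
Step 19. [r5c1∈{2}] r5c1 has the single candidate 2 ⇒ r5c1=2.
Step 20. [r5c5∈{4}] r5c5's peers cover all but 4 ⇒ r5c5=4.
Step 21. [r1c6∈{2}] only 2 remains possible at r1c6 ⇒ r1c6=2.
Step 22. [r7c2∈{2}] r7c2's peers cover all but 2 ⇒ r7c2=2.
Step 23. [r5c8∈{8}] only 8 remains possible at r5c8 ⇒ r5c8=8.
Step 24. [r9c7∈{5}] nothing but 5 survives at r9c7. So r9c7=5.
Step 25. [r9c5∈{7}] nothing but 7 survives at r9c5 ⇒ r9c5=7.
Step 26. [r1c9∈{6}] r1c9 has the single candidate 6 ⇒ r1c9=6.
Step 27. [r1c5∈{1}] only 1 remains possible at r1c5, so r1c5=1.
Step 28. [r5c9∈{5}] nothing but 5 survives at r5c9. So r5c9=5.
Step 29. [r6c1∈{1}] r6c1's peers cover all but 1. So r6c1=1.
Step 30. [r3c6∈{5}] only 5 remains possible at r3c6. So r3c6=5.
Step 31. [r3c4∈{6}] r3c4's peers cover all but 6, so r3c4=6.
Step 32. [r7c3∈{6}] r7c3 has the single candidate 6. So r7c3=6.
Step 33. [r4c8∈{1}] r4c8's peers cover all but 1. So r4c8=1.
Step 34. [r3c8∈{9}] r3c8 has the single candidate 9. So r3c8=9.
Step 35. [r8c6∈{4}] only 4 remains possible at r8c6. So r8c6=4.
Step 36. [r8c7∈{8}] only 8 remains possible at r8c7, so r8c7=8.
Step 37. [r8c3∈{7}] r8c3 is down to just 7 ⇒ r8c3=7.
Step 38. [r3c5∈{8}] r3c5's peers cover all but 8. So r3c5=8.
Step 39. [r8c9∈{9}] r8c9's peers cover all but 9. So r8c9=9.
Step 40. [r6c2∈{5}] r6c2 has the single candidate 5 ⇒ r6c2=5.
Step 41. [r9c8∈{2}] r9c8's peers cover all but 2, so r9c8=2.
Step 42. [r8c4∈{3}] r8c4's peers cover all but 3. So r8c4=3.
Step 43. [r4c2∈{7}] r4c2's peers cover all but 7. So r4c2=7.

Answer: 9 8 5 4 1 2 3 7 6 / 4 6 1 9 3 7 2 5 8 / 7 3 2 6 8 5 1 9 4 / 6 7 8 5 9 3 4 1 2 / 2 9 3 7 4 1 6 8 5 / 1 5 4 2 6 8 9 3 7 / 8 2 6 1 5 9 7 4 3 / 5 1 7 3 2 4 8 6 9 / 3 4 9 8 7 6 5 2 1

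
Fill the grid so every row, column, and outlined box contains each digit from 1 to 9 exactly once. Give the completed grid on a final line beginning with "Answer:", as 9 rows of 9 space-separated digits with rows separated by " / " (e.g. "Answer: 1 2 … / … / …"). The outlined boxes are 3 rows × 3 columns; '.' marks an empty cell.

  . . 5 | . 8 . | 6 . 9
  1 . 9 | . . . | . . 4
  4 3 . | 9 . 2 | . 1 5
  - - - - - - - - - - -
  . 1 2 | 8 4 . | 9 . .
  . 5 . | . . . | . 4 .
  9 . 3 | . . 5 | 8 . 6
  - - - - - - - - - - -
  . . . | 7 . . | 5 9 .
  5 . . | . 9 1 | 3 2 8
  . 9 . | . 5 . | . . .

Step 1. [r6c8∈{7}] only 7 remains possible at r6c8. So r6c8=7.
Step 2. [r3c3∈{6,7,8}] across row 3, 8 lands solely at r3c3, so r3c3=8.
Step 3. [r2c2∈{2,6,7}] r2c2 is the only open cell in box 1 admitting 6 ⇒ r2c2=6.
Step 4. [r5c9∈{1,2,3}] across col 9, 2 lands solely at r5c9 ⇒ r5c9=2.
Step 5. [r9c7∈{1,4,7}] 4 has one home in col 7: r9c7 ⇒ r9c7=4.
Step 6. [r7c2∈{2,4,8}] across col 2, 8 lands solely at r7c2, so r7c2=8.
Step 7. [r1c4∈{1,3,4}] in row 1, 1 fits only at r1c4 ⇒ r1c4=1.
Step 8. [r9c8∈{6}] r9c8 has the single candidate 6, so r9c8=6.
Step 9. [r8c4∈{4,6}] col 4 places 4 nowhere but r8c4 ⇒ r8c4=4.
Step 10. [r5c4∈{3,6}] in col 4, 6 fits only at r5c4 ⇒ r5c4=6.
Step 11. [r5c3∈{7}] r5c3 is down to just 7. So r5c3=7.
Step 12. [r7c6∈{3,6}] across col 6, 6 lands solely at r7c6 ⇒ r7c6=6.
Step 13. [r1c8∈{3}] r1c8's peers cover all but 3. So r1c8=3.
Step 14. [r4c6∈{3,7}] in row 4, 7 fits only at r4c6 ⇒ r4c6=7.
Step 15. [r2c6∈{3}] nothing but 3 survives at r2c6 ⇒ r2c6=3.
Step 16. [r9c4∈{2,3}] 3 has one home in col 4: r9c4. So r9c4=3.
Step 17. [r9c1∈{2,7}] across row 9, 2 lands solely at r9c1, so r9c1=2.
Step 18. [r3c7∈{7}] nothing but 7 survives at r3c7, so r3c7=7.
Step 19. [r6c5∈{1,2}] across row 6, 1 lands solely at r6c5, so r6c5=1.
Step 20. [r7c9∈{1}] r7c9 is down to just 1 ⇒ r7c9=1.
Step 21. [r1c2∈{2,7}] in row 1, 2 fits only at r1c2 ⇒ r1c2=2.
Step 22. [r1c6∈{4}] r1c6 has the single candidate 4 ⇒ r1c6=4.
Step 23. [r2c8∈{8}] r2c8 has the single candidate 8, so r2c8=8.
Step 24. [r9c6∈{8}] r9c6's peers cover all but 8, so r9c6=8.
Step 25. [r4c1∈{6}] r4c1 has the single candidate 6 ⇒ r4c1=6.
Step 26. [r7c1∈{3}] r7c1 is down to just 3. So r7c1=3.
Step 27. [r5c5∈{3}] only 3 remains possible at r5c5 ⇒ r5c5=3.
Step 28. [r2c4∈{5}] only 5 remains possible at r2c4. So r2c4=5.
Step 29. [r9c9∈{7}] nothing but 7 survives at r9c9. So r9c9=7.
Step 30. [r8c3∈{6}] r8c3's peers cover all but 6. So r8c3=6.
Step 31. [r5c6∈{9}] r5c6's peers cover all but 9, so r5c6=9.
Step 32. [r2c7∈{2}] r2c7 is down to just 2. So r2c7=2.
Step 33. [r7c3∈{4}] r7c3 is down to just 4. So r7c3=4.
Step 34. [r2c5∈{7}] r2c5's peers cover all but 7. So r2c5=7.
Step 35. [r3c5∈{6}] r3c5 has the single candidate 6 ⇒ r3c5=6.
Step 36. [r8c2∈{7}] r8c2 has the single candidate 7, so r8c2=7.
Step 37. [r7c5∈{2}] r7c5 has the single candidate 2. So r7c5=2.
Step 38. [r1c1∈{7}] nothing but 7 survives at r1c1 ⇒ r1c1=7.
Step 39. [r6c4∈{2}] nothing but 2 survives at r6c4 ⇒ r6c4=2.
Step 40. [r5c1∈{8}] r5c1 is down to just 8, so r5c1=8.
Step 41. [r9c3∈{1}] nothing but 1 survives at r9c3 ⇒ r9c3=1.
Step 42. [r4c9∈{3}] r4c9's peers cover all but 3 ⇒ r4c9=3.
Step 43. [r5c7∈{1}] r5c7's peers cover all but 1. So r5c7=1.
Step 44. [r6c2∈{4}] only 4 remains possible at r6c2 ⇒ r6c2=4.
Step 45. [r4c8∈{5}] nothing but 5 survives at r4c8, so r4c8=5.

Answer: 7 2 5 1 8 4 6 3 9 / 1 6 9 5 7 3 2 8 4 / 4 3 8 9 6 2 7 1 5 / 6 1 2 8 4 7 9 5 3 / 8 5 7 6 3 9 1 4 2 / 9 4 3 2 1 5 8 7 6 / 3 8 4 7 2 6 5 9 1 / 5 7 6 4 9 1 3 2 8 / 2 9 1 3 5 8 4 6 7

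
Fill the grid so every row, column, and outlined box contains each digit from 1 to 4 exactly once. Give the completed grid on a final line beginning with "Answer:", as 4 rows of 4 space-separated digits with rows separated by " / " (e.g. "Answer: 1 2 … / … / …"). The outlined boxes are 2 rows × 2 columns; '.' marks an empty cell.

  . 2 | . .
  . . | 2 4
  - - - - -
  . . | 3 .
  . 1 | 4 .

Step 1. [r1c1∈{1,3,4}] row 1 places 4 nowhere but r1c1, so r1c1=4.
Step 2. [r3c4∈{1,2}] r3c4 is the only open cell in row 3 admitting 1, so r3c4=1.
Step 3. [r4c1∈{2,3}] 3 has one home in row 4: r4c1. So r4c1=3.
Step 4. [r3c2∈{4}] r3c2 is down to just 4. So r3c2=4.
Step 5. [r3c1∈{2}] r3c1 has the single candidate 2 ⇒ r3c1=2.
Step 6. [r4c4∈{2}] r4c4 is down to just 2 ⇒ r4c4=2.
Step 7. [r2c2∈{3}] nothing but 3 survives at r2c2, so r2c2=3.
Step 8. [r1c4∈{3}] r1c4's peers cover all but 3. So r1c4=3.
Step 9. [r1c3∈{1}] r1c3 has the single candidate 1. So r1c3=1.
Step 10. [r2c1∈{1}] nothing but 1 survives at r2c1. So r2c1=1.

Answer: 4 2 1 3 / 1 3 2 4 / 2 4 3 1 / 3 1 4 2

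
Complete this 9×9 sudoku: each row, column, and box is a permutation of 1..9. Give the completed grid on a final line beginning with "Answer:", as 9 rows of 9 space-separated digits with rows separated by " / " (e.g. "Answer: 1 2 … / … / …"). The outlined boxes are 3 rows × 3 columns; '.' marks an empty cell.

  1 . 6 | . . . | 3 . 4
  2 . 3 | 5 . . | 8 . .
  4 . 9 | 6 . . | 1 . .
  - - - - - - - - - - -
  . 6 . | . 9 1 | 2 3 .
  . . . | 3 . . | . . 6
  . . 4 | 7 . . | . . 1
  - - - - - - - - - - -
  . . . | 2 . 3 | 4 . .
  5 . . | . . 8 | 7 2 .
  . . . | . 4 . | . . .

Step 1. [r2c2∈{7}] nothing but 7 survives at r2c2 ⇒ r2c2=7.
Step 2. [r8c3∈{1}] nothing but 1 survives at r8c3 ⇒ r8c3=1.
Step 3. [r9c7∈{5,6,9}] 6 has one home in col 7: r9c7 ⇒ r9c7=6.
Step 4. [r2c9∈{9}] r2c9 has the single candidate 9 ⇒ r2c9=9.
Step 5. [r5c8∈{4,5,7,8,9}] col 8 places 4 nowhere but r5c8. So r5c8=4.
Step 6. [r4c9∈{5,7,8}] in box 6, 7 fits only at r4c9 ⇒ r4c9=7.
Step 7. [r4c1∈{8}] only 8 remains possible at r4c1. So r4c1=8.
Step 8. [r5c5∈{2,5,8}] across row 5, 8 lands solely at r5c5, so r5c5=8.
Step 9. [r8c4∈{9}] r8c4 has the single candidate 9. So r8c4=9.
Step 10. [r3c2∈{5,8}] across row 3, 8 lands solely at r3c2. So r3c2=8.
Step 11. [r7c2∈{9}] only 9 remains possible at r7c2 ⇒ r7c2=9.
Step 12. [r9c8∈{1,5,8,9}] row 9 places 9 nowhere but r9c8, so r9c8=9.
Step 13. [r7c8∈{1,5,8}] in col 8, 1 fits only at r7c8. So r7c8=1.
Step 14. [r1c2∈{5}] r1c2 is down to just 5. So r1c2=5.
Step 15. [r3c9∈{2,5}] across col 9, 2 lands solely at r3c9 ⇒ r3c9=2.
Step 16. [r3c6∈{7}] nothing but 7 survives at r3c6, so r3c6=7.
Step 17. [r9c6∈{5}] only 5 remains possible at r9c6, so r9c6=5.
Step 18. [r5c6∈{2}] only 2 remains possible at r5c6. So r5c6=2.
Step 19. [r9c3∈{2,7,8}] 2 has one home in col 3: r9c3 ⇒ r9c3=2.
Step 20. [r9c1∈{3,7}] r9c1 is the only open cell in row 9 admitting 7, so r9c1=7.
Step 21. [r6c5∈{5,6}] 5 has one home in col 5: r6c5. So r6c5=5.
Step 22. [r9c2∈{3}] r9c2 has the single candidate 3, so r9c2=3.
Step 23. [r5c7∈{5,9}] r5c7 is the only open cell in col 7 admitting 5 ⇒ r5c7=5.
Step 24. [r7c3∈{8}] only 8 remains possible at r7c3, so r7c3=8.
Step 25. [r6c7∈{9}] r6c7 has the single candidate 9. So r6c7=9.
Step 26. [r7c1∈{6}] only 6 remains possible at r7c1, so r7c1=6.
Step 27. [r4c4∈{4}] nothing but 4 survives at r4c4. So r4c4=4.
Step 28. [r5c1∈{9}] r5c1 is down to just 9, so r5c1=9.
Step 29. [r1c5∈{2}] only 2 remains possible at r1c5, so r1c5=2.
Step 30. [r2c6∈{4}] r2c6 is down to just 4. So r2c6=4.
Step 31. [r8c2∈{4}] r8c2 is down to just 4 ⇒ r8c2=4.
Step 32. [r9c9∈{8}] r9c9 is down to just 8, so r9c9=8.
Step 33. [r6c6∈{6}] nothing but 6 survives at r6c6 ⇒ r6c6=6.
Step 34. [r5c2∈{1}] r5c2's peers cover all but 1 ⇒ r5c2=1.
Step 35. [r3c5∈{3}] only 3 remains possible at r3c5. So r3c5=3.
Step 36. [r6c1∈{3}] r6c1's peers cover all but 3, so r6c1=3.
Step 37. [r6c2∈{2}] r6c2's peers cover all but 2 ⇒ r6c2=2.
Step 38. [r3c8∈{5}] r3c8 is down to just 5 ⇒ r3c8=5.
Step 39. [r2c5∈{1}] r2c5 has the single candidate 1 ⇒ r2c5=1.
Step 40. [r8c9∈{3}] nothing but 3 survives at r8c9. So r8c9=3.
Step 41. [r9c4∈{1}] only 1 remains possible at r9c4, so r9c4=1.
Step 42. [r8c5∈{6}] r8c5's peers cover all but 6, so r8c5=6.
Step 43. [r7c9∈{5}] r7c9 is down to just 5 ⇒ r7c9=5.
Step 44. [r6c8∈{8}] r6c8 has the single candidate 8. So r6c8=8.
Step 45. [r2c8∈{6}] r2c8's peers cover all but 6 ⇒ r2c8=6.
Step 46. [r1c8∈{7}] r1c8's peers cover all but 7 ⇒ r1c8=7.
Step 47. [r5c3∈{7}] r5c3 is down to just 7, so r5c3=7.
Step 48. [r7c5∈{7}] r7c5 has the single candidate 7 ⇒ r7c5=7.
Step 49. [r1c4∈{8}] r1c4's peers cover all but 8. So r1c4=8.
Step 50. [r4c3∈{5}] r4c3 is down to just 5, so r4c3=5.
Step 51. [r1c6∈{9}] r1c6's peers cover all but 9, so r1c6=9.

Answer: 1 5 6 8 2 9 3 7 4 / 2 7 3 5 1 4 8 6 9 / 4 8 9 6 3 7 1 5 2 / 8 6 5 4 9 1 2 3 7 / 9 1 7 3 8 2 5 4 6 / 3 2 4 7 5 6 9 8 1 / 6 9 8 2 7 3 4 1 5 / 5 4 1 9 6 8 7 2 3 / 7 3 2 1 4 5 6 9 8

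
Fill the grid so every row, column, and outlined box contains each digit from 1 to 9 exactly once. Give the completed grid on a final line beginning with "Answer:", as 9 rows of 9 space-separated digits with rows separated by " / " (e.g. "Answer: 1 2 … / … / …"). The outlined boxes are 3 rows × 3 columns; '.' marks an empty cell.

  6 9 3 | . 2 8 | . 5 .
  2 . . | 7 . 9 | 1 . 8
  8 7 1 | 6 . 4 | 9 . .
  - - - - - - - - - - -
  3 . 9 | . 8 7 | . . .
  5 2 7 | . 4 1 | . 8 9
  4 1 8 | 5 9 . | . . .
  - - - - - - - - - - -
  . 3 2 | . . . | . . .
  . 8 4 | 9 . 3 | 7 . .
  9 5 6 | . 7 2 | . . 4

Step 1. [r5c7∈{3,6}] r5c7 is the only open cell in row 5 admitting 6, so r5c7=6.
Step 2. [r7c6∈{5,6}] across col 6, 5 lands solely at r7c6. So r7c6=5.
Step 3. [r2c8∈{3,4,6}] row 2 places 6 nowhere but r2c8, so r2c8=6.
Step 4. [r8c9∈{1,2,5,6}] in row 8, 5 fits only at r8c9 ⇒ r8c9=5.
Step 5. [r8c8∈{1,2}] across row 8, 2 lands solely at r8c8. So r8c8=2.
Step 6. [r3c8∈{3}] r3c8's peers cover all but 3, so r3c8=3.
Step 7. [r9c8∈{1}] r9c8's peers cover all but 1 ⇒ r9c8=1.
Step 8. [r6c9∈{2,3,7}] col 9 places 3 nowhere but r6c9 ⇒ r6c9=3.
Step 9. [r7c7∈{8}] r7c7 has the single candidate 8 ⇒ r7c7=8.
Step 10. [r4c7∈{2,4,5}] 5 has one home in row 4: r4c7. So r4c7=5.
Step 11. [r8c1∈{1}] nothing but 1 survives at r8c1, so r8c1=1.
Step 12. [r7c5∈{1,6}] r7c5 is the only open cell in col 5 admitting 1, so r7c5=1.
Step 13. [r2c5∈{3,5}] row 2 places 3 nowhere but r2c5, so r2c5=3.
Step 14. [r4c4∈{2}] r4c4's peers cover all but 2. So r4c4=2.
Step 15. [r2c3∈{5}] nothing but 5 survives at r2c3. So r2c3=5.
Step 16. [r7c9∈{6}] only 6 remains possible at r7c9. So r7c9=6.
Step 17. [r9c7∈{3}] r9c7 has the single candidate 3. So r9c7=3.
Step 18. [r7c4∈{4}] nothing but 4 survives at r7c4 ⇒ r7c4=4.
Step 19. [r9c4∈{8}] r9c4's peers cover all but 8. So r9c4=8.
Step 20. [r4c9∈{1}] r4c9's peers cover all but 1, so r4c9=1.
Step 21. [r2c2∈{4}] r2c2 is down to just 4. So r2c2=4.
Step 22. [r1c7∈{4}] r1c7 has the single candidate 4, so r1c7=4.
Step 23. [r6c8∈{7}] only 7 remains possible at r6c8 ⇒ r6c8=7.
Step 24. [r7c1∈{7}] r7c1's peers cover all but 7, so r7c1=7.
Step 25. [r1c4∈{1}] nothing but 1 survives at r1c4 ⇒ r1c4=1.
Step 26. [r5c4∈{3}] only 3 remains possible at r5c4, so r5c4=3.
Step 27. [r3c9∈{2}] r3c9 has the single candidate 2 ⇒ r3c9=2.
Step 28. [r8c5∈{6}] r8c5 has the single candidate 6. So r8c5=6.
Step 29. [r4c2∈{6}] only 6 remains possible at r4c2 ⇒ r4c2=6.
Step 30. [r1c9∈{7}] r1c9's peers cover all but 7 ⇒ r1c9=7.
Step 31. [r6c7∈{2}] r6c7's peers cover all but 2, so r6c7=2.
Step 32. [r4c8∈{4}] r4c8 has the single candidate 4. So r4c8=4.
Step 33. [r7c8∈{9}] r7c8's peers cover all but 9 ⇒ r7c8=9.
Step 34. [r6c6∈{6}] r6c6's peers cover all but 6, so r6c6=6.
Step 35. [r3c5∈{5}] only 5 remains possible at r3c5. So r3c5=5.

Answer: 6 9 3 1 2 8 4 5 7 / 2 4 5 7 3 9 1 6 8 / 8 7 1 6 5 4 9 3 2 / 3 6 9 2 8 7 5 4 1 / 5 2 7 3 4 1 6 8 9 / 4 1 8 5 9 6 2 7 3 / 7 3 2 4 1 5 8 9 6 / 1 8 4 9 6 3 7 2 5 / 9 5 6 8 7 2 3 1 4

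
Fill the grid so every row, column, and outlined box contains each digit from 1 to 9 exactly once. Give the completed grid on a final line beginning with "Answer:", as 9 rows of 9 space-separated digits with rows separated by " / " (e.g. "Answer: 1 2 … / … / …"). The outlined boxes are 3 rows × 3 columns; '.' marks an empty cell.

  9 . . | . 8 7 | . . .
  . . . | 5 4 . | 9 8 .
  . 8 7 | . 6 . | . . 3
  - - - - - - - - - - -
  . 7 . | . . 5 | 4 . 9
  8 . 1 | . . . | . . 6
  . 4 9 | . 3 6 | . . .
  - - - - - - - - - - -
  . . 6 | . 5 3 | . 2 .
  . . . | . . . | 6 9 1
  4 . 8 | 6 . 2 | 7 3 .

Step 1. [r4c8∈{1}] r4c8 is down to just 1. So r4c8=1.
Step 2. [r4c5∈{2}] r4c5 has the single candidate 2. So r4c5=2.
Step 3. [r4c3∈{3}] nothing but 3 survives at r4c3. So r4c3=3.
Step 4. [r2c3∈{2}] r2c3's peers cover all but 2, so r2c3=2.
Step 5. [r2c6∈{1}] r2c6's peers cover all but 1, so r2c6=1.
Step 6. [r8c5∈{7}] r8c5 is down to just 7. So r8c5=7.
Step 7. [r8c3∈{5}] r8c3 is down to just 5, so r8c3=5.
Step 8. [r9c5∈{1,9}] col 5 places 1 nowhere but r9c5, so r9c5=1.
Step 9. [r7c4∈{4,8,9}] across box 8, 9 lands solely at r7c4. So r7c4=9.
Step 10. [r3c8∈{4,5}] row 3 places 4 nowhere but r3c8. So r3c8=4.
Step 11. [r8c6∈{4,8}] col 6 places 8 nowhere but r8c6 ⇒ r8c6=8.
Step 12. [r9c9∈{5}] r9c9 has the single candidate 5 ⇒ r9c9=5.
Step 13. [r1c9∈{2}] r1c9 is down to just 2, so r1c9=2.
Step 14. [r5c6∈{4,9}] in col 6, 4 fits only at r5c6 ⇒ r5c6=4.
Step 15. [r5c4∈{7}] r5c4 is down to just 7 ⇒ r5c4=7.
Step 16. [r5c8∈{5}] r5c8's peers cover all but 5 ⇒ r5c8=5.
Step 17. [r1c2∈{1,3,5,6}] across col 2, 5 lands solely at r1c2, so r1c2=5.
Step 18. [r5c2∈{2}] r5c2's peers cover all but 2. So r5c2=2.
Step 19. [r2c2∈{3,6}] 6 has one home in col 2: r2c2, so r2c2=6.
Step 20. [r3c1∈{1}] r3c1 is down to just 1, so r3c1=1.
Step 21. [r7c7∈{8}] r7c7 has the single candidate 8 ⇒ r7c7=8.
Step 22. [r6c9∈{7,8}] 8 has one home in col 9: r6c9, so r6c9=8.
Step 23. [r8c1∈{2,3}] across row 8, 2 lands solely at r8c1 ⇒ r8c1=2.
Step 24. [r9c2∈{9}] r9c2 is down to just 9. So r9c2=9.
Step 25. [r1c8∈{6}] r1c8's peers cover all but 6, so r1c8=6.
Step 26. [r7c9∈{4}] only 4 remains possible at r7c9 ⇒ r7c9=4.
Step 27. [r6c7∈{2}] only 2 remains possible at r6c7. So r6c7=2.
Step 28. [r3c4∈{2}] r3c4 is down to just 2, so r3c4=2.
Step 29. [r6c4∈{1}] only 1 remains possible at r6c4, so r6c4=1.
Step 30. [r6c8∈{7}] r6c8 has the single candidate 7. So r6c8=7.
Step 31. [r7c2∈{1}] r7c2 has the single candidate 1, so r7c2=1.
Step 32. [r2c1∈{3}] only 3 remains possible at r2c1. So r2c1=3.
Step 33. [r6c1∈{5}] r6c1 is down to just 5. So r6c1=5.
Step 34. [r4c4∈{8}] r4c4's peers cover all but 8. So r4c4=8.
Step 35. [r3c6∈{9}] nothing but 9 survives at r3c6, so r3c6=9.
Step 36. [r4c1∈{6}] r4c1 has the single candidate 6 ⇒ r4c1=6.
Step 37. [r3c7∈{5}] r3c7's peers cover all but 5, so r3c7=5.
Step 38. [r1c4∈{3}] r1c4 has the single candidate 3. So r1c4=3.
Step 39. [r8c2∈{3}] r8c2 has the single candidate 3, so r8c2=3.
Step 40. [r7c1∈{7}] nothing but 7 survives at r7c1 ⇒ r7c1=7.
Step 41. [r1c3∈{4}] r1c3's peers cover all but 4 ⇒ r1c3=4.
Step 42. [r2c9∈{7}] nothing but 7 survives at r2c9. So r2c9=7.
Step 43. [r5c5∈{9}] r5c5 is down to just 9, so r5c5=9.
Step 44. [r8c4∈{4}] r8c4's peers cover all but 4 ⇒ r8c4=4.
Step 45. [r5c7∈{3}] r5c7 is down to just 3. So r5c7=3.
Step 46. [r1c7∈{1}] nothing but 1 survives at r1c7 ⇒ r1c7=1.

Answer: 9 5 4 3 8 7 1 6 2 / 3 6 2 5 4 1 9 8 7 / 1 8 7 2 6 9 5 4 3 / 6 7 3 8 2 5 4 1 9 / 8 2 1 7 9 4 3 5 6 / 5 4 9 1 3 6 2 7 8 / 7 1 6 9 5 3 8 2 4 / 2 3 5 4 7 8 6 9 1 / 4 9 8 6 1 2 7 3 5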